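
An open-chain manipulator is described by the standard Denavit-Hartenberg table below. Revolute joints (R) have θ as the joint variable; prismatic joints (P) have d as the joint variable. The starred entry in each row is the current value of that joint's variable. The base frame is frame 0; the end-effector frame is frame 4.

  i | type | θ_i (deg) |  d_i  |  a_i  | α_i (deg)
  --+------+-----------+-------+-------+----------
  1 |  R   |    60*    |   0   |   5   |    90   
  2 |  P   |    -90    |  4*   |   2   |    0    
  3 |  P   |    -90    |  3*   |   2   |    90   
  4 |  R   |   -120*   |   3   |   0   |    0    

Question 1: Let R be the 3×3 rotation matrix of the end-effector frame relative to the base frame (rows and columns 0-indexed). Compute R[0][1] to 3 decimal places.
End-effector y-axis (col 1 of R) = (-0.8660,-0.5000,-0.0000)
R[0][1] = -0.8660

-0.866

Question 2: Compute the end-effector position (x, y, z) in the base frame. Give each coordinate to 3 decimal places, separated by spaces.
7.562 -0.902 1.000

after link 1: o_1 = (2.5000, 4.3301, 0.0000)
after link 2: o_2 = (5.9641, 2.3301, -2.0000)
after link 3: o_3 = (7.5622, -0.9019, -2.0000)
after link 4: o_4 = (7.5622, -0.9019, 1.0000)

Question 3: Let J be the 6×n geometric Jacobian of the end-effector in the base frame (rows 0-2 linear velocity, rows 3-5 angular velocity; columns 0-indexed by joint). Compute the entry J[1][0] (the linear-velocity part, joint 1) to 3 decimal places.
axis z_0 = ẑ; lever o_n−o_0 = (7.5622,-0.9019,1.0000)
cross product → J_v[:, 0] = (0.9019,7.5622,-0.0000)
J_ω[:, 0] = z_0
entry J[1][0] = 7.5622

7.562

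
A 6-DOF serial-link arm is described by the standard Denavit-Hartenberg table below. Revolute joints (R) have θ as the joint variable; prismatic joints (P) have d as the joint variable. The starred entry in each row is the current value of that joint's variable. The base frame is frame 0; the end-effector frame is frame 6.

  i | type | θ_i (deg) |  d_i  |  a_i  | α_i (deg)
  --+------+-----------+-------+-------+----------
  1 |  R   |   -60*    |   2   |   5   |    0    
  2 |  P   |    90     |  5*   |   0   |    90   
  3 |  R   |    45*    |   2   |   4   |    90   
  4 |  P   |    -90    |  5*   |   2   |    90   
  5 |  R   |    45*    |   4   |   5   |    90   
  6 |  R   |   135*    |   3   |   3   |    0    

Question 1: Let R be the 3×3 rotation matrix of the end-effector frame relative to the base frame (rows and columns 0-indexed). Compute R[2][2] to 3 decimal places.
End-effector z-axis (col 2 of R) = (-0.7866,0.3624,0.5000)
R[2][2] = 0.5000

0.500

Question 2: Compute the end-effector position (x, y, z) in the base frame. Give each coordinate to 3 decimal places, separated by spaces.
2.132 0.257 2.025

after link 1: o_1 = (2.5000, -4.3301, 2.0000)
after link 2: o_2 = (2.5000, -4.3301, 7.0000)
after link 3: o_3 = (5.9495, -4.6480, 9.8284)
after link 4: o_4 = (8.0114, -1.1481, 6.2929)
after link 5: o_5 = (5.9592, 1.7495, 0.9645)
after link 6: o_6 = (2.1319, 0.2573, 2.0251)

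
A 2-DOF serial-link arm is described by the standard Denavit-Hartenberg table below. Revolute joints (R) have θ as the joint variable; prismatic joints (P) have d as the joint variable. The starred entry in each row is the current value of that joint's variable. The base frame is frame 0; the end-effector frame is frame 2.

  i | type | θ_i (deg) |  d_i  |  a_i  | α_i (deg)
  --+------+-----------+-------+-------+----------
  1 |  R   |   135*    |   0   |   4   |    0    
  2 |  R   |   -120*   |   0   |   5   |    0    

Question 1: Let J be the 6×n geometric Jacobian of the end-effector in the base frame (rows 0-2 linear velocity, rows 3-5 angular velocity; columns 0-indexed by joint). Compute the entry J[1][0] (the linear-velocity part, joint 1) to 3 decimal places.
axis z_0 = ẑ; lever o_n−o_0 = (2.0012,4.1225,0.0000)
cross product → J_v[:, 0] = (-4.1225,2.0012,0.0000)
J_ω[:, 0] = z_0
entry J[1][0] = 2.0012

2.001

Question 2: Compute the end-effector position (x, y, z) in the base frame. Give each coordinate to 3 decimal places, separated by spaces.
after link 1: o_1 = (-2.8284, 2.8284, 0.0000)
after link 2: o_2 = (2.0012, 4.1225, 0.0000)

2.001 4.123 0.000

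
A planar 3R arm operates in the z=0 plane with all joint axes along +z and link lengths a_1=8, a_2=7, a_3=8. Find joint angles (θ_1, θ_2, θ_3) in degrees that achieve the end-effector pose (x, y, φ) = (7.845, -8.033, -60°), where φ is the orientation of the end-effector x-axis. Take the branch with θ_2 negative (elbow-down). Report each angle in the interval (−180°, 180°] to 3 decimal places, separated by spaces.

wrist centre = target − a_3·(cos φ, sin φ) = (3.8450, -1.1048)
cos θ_2 = (16.0046−8²−7²)/(2·8·7) = -0.8660; θ_2 = -150.0006° (elbow-down)
β = atan2(-1.1048,3.8450) = -16.0311°; ψ = atan2(-3.4999,1.9378) = -61.0283°
θ_1 = β − ψ = 44.9972°
θ_3 = φ − θ_1 − θ_2 = 45.0034° (wrapped to (-180°,180°])

44.997 -150.001 45.003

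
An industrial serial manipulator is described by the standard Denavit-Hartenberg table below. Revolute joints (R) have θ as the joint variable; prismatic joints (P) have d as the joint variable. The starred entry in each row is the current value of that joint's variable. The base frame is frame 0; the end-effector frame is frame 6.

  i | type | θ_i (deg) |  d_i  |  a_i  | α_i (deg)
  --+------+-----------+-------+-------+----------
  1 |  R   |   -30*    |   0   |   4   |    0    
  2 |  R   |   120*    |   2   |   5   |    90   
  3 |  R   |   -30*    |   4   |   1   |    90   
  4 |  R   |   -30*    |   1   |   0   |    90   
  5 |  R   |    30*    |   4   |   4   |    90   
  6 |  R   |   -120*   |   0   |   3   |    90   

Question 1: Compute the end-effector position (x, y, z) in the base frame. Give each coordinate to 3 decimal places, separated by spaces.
5.167 3.758 -1.036

after link 1: o_1 = (3.4641, -2.0000, 0.0000)
after link 2: o_2 = (3.4641, 3.0000, 2.0000)
after link 3: o_3 = (7.4641, 3.8660, 1.5000)
after link 4: o_4 = (7.4641, 3.3660, 0.6340)
after link 5: o_5 = (2.2679, 3.2321, -1.5981)
after link 6: o_6 = (5.1675, 3.7578, -1.0356)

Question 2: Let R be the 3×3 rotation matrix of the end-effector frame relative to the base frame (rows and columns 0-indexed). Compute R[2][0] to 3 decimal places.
0.188

End-effector x-axis (col 0 of R) = (0.9665,0.1752,0.1875)
R[2][0] = 0.1875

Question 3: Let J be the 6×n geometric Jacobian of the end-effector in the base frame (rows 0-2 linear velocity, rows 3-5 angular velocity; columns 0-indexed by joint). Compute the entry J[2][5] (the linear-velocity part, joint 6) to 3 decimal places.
axis z_5 = (-0.2500,0.8080,0.5335); lever o_n−o_5 = (2.8995,0.5257,0.5625)
cross product → J_v[:, 5] = (0.1740,1.6875,-2.4743)
J_ω[:, 5] = z_5
entry J[2][5] = -2.4743

-2.474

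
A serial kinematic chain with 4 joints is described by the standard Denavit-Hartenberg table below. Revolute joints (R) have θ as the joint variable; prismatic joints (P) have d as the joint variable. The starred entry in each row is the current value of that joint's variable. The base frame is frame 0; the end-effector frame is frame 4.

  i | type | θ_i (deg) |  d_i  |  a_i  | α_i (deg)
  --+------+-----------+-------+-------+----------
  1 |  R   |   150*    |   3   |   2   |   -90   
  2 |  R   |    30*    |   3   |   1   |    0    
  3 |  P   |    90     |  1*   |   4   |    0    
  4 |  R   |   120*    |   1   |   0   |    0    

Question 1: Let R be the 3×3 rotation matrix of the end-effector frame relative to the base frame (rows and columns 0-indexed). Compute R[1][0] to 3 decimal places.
End-effector x-axis (col 0 of R) = (0.4330,-0.2500,0.8660)
R[1][0] = -0.2500

-0.250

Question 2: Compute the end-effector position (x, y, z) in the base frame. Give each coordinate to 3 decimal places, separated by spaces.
-3.250 -3.897 -0.964

after link 1: o_1 = (-1.7321, 1.0000, 3.0000)
after link 2: o_2 = (-3.9821, -1.1651, 2.5000)
after link 3: o_3 = (-2.7500, -3.0311, -0.9641)
after link 4: o_4 = (-3.2500, -3.8971, -0.9641)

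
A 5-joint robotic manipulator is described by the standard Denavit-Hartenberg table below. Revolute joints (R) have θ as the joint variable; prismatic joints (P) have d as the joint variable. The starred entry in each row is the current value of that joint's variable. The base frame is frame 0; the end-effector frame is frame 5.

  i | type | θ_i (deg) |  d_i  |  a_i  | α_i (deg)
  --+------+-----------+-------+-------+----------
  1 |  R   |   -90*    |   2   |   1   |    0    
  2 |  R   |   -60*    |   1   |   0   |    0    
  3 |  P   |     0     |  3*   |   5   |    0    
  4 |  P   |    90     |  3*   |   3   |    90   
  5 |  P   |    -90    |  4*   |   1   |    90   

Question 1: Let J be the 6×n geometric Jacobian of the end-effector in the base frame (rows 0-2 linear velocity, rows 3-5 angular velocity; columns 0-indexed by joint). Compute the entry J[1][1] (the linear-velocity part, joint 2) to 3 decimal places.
axis z_1 = (0.0000,0.0000,1.0000); lever o_n−o_1 = (-6.2942,-7.0981,6.0000)
cross product → J_v[:, 1] = (7.0981,-6.2942,0.0000)
J_ω[:, 1] = z_1
entry J[1][1] = -6.2942

-6.294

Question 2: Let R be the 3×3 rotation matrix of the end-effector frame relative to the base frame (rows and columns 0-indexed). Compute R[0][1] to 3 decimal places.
End-effector y-axis (col 1 of R) = (-0.8660,-0.5000,0.0000)
R[0][1] = -0.8660

-0.866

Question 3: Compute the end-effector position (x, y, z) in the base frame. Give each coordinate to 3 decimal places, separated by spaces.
after link 1: o_1 = (0.0000, -1.0000, 2.0000)
after link 2: o_2 = (0.0000, -1.0000, 3.0000)
after link 3: o_3 = (-4.3301, -3.5000, 6.0000)
after link 4: o_4 = (-2.8301, -6.0981, 9.0000)
after link 5: o_5 = (-6.2942, -8.0981, 8.0000)

-6.294 -8.098 8.000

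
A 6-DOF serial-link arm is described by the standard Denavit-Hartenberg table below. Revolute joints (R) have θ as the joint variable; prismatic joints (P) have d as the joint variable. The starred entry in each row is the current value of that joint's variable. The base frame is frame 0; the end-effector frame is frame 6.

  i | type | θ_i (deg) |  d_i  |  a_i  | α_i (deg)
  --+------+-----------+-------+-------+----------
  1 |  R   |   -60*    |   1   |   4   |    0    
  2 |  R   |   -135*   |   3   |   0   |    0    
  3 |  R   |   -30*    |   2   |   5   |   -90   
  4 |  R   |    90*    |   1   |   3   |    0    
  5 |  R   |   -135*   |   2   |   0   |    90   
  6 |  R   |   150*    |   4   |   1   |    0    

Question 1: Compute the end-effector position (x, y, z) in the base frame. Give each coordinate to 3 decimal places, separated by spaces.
after link 1: o_1 = (2.0000, -3.4641, 1.0000)
after link 2: o_2 = (2.0000, -3.4641, 4.0000)
after link 3: o_3 = (-1.5355, 0.0714, 6.0000)
after link 4: o_4 = (-2.2426, -0.6357, 3.0000)
after link 5: o_5 = (-3.6569, -2.0499, 3.0000)
after link 6: o_6 = (-1.5774, -4.8365, 5.2161)

-1.577 -4.836 5.216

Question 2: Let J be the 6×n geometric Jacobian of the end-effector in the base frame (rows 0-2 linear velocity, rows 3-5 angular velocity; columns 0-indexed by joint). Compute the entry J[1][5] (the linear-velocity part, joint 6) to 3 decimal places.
axis z_5 = (0.5000,-0.5000,0.7071); lever o_n−o_5 = (2.0795,-2.7866,2.2161)
cross product → J_v[:, 5] = (0.8624,0.3624,-0.3536)
J_ω[:, 5] = z_5
entry J[1][5] = 0.3624

0.362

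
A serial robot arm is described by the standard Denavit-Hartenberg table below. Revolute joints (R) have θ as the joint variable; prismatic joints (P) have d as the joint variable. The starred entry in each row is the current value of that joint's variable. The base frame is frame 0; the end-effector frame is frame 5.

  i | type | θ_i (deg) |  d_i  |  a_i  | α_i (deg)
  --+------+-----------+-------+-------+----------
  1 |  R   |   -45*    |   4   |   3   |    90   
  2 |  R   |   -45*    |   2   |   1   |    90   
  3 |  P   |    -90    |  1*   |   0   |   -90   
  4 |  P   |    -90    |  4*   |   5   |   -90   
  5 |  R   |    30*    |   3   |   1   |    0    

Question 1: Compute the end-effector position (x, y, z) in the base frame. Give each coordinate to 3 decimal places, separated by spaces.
1.645 -0.231 -4.037

after link 1: o_1 = (2.1213, -2.1213, 4.0000)
after link 2: o_2 = (1.2071, -4.0355, 3.2929)
after link 3: o_3 = (0.7071, -3.5355, 2.5858)
after link 4: o_4 = (0.2071, -3.0355, -3.7782)
after link 5: o_5 = (1.6454, -0.2312, -4.0370)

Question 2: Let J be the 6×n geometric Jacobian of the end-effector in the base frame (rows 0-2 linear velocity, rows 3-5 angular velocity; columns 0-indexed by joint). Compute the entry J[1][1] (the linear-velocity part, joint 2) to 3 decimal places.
axis z_1 = (-0.7071,-0.7071,0.0000); lever o_n−o_1 = (-0.4759,1.8901,-8.0370)
cross product → J_v[:, 1] = (5.6830,-5.6830,-1.6730)
J_ω[:, 1] = z_1
entry J[1][1] = -5.6830

-5.683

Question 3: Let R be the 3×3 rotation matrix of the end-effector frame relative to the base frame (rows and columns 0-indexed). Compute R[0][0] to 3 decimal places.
-0.683

End-effector x-axis (col 0 of R) = (-0.6830,0.6830,-0.2588)
R[0][0] = -0.6830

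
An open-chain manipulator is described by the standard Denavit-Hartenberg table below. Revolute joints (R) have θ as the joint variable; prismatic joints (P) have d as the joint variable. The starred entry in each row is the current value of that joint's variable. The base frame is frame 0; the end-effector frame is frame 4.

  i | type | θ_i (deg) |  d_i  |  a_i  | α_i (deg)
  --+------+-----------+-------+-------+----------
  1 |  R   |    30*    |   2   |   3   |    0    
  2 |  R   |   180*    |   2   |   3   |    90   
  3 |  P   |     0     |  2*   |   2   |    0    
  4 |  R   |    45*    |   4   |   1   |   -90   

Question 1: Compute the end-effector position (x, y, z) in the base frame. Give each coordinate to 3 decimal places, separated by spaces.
-5.344 3.843 4.707

after link 1: o_1 = (2.5981, 1.5000, 2.0000)
after link 2: o_2 = (-0.0000, 0.0000, 4.0000)
after link 3: o_3 = (-2.7321, 0.7321, 4.0000)
after link 4: o_4 = (-5.3444, 3.8426, 4.7071)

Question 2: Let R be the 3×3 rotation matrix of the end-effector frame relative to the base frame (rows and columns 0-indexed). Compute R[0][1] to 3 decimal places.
0.500

End-effector y-axis (col 1 of R) = (0.5000,-0.8660,-0.0000)
R[0][1] = 0.5000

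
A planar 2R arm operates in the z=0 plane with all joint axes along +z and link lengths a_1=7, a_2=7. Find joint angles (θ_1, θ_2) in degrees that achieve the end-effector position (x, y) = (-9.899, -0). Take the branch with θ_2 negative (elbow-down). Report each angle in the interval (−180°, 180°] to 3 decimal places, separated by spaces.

-134.997 -90.006

cos θ_2 = (97.9902−7²−7²)/(2·7·7) = -0.0001; θ_2 = -90.0057° (elbow-down)
β = atan2(-0.0000,-9.8990) = -180.0000°; ψ = atan2(-7.0000,6.9993) = -45.0029°
θ_1 = β − ψ = -134.9971°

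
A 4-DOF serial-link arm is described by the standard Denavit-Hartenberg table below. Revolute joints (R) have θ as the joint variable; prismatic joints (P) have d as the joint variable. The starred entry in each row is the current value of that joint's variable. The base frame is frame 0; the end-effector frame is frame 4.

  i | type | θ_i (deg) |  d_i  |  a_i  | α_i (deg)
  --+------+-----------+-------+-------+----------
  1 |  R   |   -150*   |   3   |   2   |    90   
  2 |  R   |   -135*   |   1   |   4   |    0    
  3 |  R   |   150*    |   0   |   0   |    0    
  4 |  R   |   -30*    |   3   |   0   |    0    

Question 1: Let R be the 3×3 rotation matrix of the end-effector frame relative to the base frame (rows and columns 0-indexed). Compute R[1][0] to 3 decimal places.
-0.483

End-effector x-axis (col 0 of R) = (-0.8365,-0.4830,-0.2588)
R[1][0] = -0.4830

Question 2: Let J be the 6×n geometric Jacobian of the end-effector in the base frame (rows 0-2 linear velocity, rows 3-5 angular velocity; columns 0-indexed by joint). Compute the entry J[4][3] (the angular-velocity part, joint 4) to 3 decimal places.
0.866

axis z_3 = (-0.5000,0.8660,0.0000); lever o_n−o_3 = (-1.5000,2.5981,0.0000)
cross product → J_v[:, 3] = (0.0000,0.0000,0.0000)
J_ω[:, 3] = z_3
entry J[4][3] = 0.8660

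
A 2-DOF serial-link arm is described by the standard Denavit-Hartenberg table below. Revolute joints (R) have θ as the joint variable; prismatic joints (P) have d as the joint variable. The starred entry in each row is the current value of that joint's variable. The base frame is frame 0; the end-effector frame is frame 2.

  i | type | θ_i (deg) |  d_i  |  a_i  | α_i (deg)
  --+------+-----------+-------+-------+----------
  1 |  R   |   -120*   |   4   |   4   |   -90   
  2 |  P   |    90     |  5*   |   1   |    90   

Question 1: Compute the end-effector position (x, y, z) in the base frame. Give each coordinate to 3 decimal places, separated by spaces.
2.330 -5.964 3.000

after link 1: o_1 = (-2.0000, -3.4641, 4.0000)
after link 2: o_2 = (2.3301, -5.9641, 3.0000)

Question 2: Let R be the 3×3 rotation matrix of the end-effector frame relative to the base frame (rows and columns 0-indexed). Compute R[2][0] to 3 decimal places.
End-effector x-axis (col 0 of R) = (0.0000,-0.0000,-1.0000)
R[2][0] = -1.0000

-1.000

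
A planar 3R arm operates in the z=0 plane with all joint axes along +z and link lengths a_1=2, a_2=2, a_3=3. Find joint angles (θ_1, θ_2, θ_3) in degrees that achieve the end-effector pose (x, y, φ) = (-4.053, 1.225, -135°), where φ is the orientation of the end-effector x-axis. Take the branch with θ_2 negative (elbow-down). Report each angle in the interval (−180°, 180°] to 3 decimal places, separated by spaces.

wrist centre = target − a_3·(cos φ, sin φ) = (-1.9317, 3.3463)
cos θ_2 = (14.9292−2²−2²)/(2·2·2) = 0.8662; θ_2 = -29.9851° (elbow-down)
β = atan2(3.3463,-1.9317) = 119.9959°; ψ = atan2(-0.9995,3.7323) = -14.9925°
θ_1 = β − ψ = 134.9884°
θ_3 = φ − θ_1 − θ_2 = 119.9966° (wrapped to (-180°,180°])

134.988 -29.985 119.997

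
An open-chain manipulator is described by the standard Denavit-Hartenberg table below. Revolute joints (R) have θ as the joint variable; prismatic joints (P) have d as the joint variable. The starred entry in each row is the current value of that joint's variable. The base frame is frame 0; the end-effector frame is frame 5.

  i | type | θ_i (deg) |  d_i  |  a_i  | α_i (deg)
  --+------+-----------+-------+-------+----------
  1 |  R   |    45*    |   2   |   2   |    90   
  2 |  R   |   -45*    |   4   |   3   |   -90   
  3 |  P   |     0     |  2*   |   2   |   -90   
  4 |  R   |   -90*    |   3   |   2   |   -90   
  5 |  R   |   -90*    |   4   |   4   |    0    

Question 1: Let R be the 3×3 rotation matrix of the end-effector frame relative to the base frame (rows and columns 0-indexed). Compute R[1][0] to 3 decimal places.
End-effector x-axis (col 0 of R) = (-0.7071,0.7071,0.0000)
R[1][0] = 0.7071

0.707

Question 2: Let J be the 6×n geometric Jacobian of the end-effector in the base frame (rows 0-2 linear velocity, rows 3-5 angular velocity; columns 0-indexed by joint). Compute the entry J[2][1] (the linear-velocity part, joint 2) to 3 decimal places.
axis z_1 = (0.7071,-0.7071,0.0000); lever o_n−o_1 = (4.3787,8.6213,-3.5355)
cross product → J_v[:, 1] = (2.5000,2.5000,9.1924)
J_ω[:, 1] = z_1
entry J[2][1] = 9.1924

9.192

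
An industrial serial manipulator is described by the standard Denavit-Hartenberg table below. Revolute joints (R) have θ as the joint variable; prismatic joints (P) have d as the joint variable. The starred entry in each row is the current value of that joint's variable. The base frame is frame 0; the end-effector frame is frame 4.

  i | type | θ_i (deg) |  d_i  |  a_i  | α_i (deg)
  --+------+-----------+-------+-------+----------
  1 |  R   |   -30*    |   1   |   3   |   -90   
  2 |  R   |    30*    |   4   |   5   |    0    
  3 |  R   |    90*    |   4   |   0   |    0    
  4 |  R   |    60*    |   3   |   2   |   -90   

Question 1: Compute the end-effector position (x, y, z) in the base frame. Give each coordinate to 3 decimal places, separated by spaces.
after link 1: o_1 = (2.5981, -1.5000, 1.0000)
after link 2: o_2 = (8.3481, -0.2010, -1.5000)
after link 3: o_3 = (10.3481, 3.2631, -1.5000)
after link 4: o_4 = (10.1160, 6.8612, -1.5000)

10.116 6.861 -1.500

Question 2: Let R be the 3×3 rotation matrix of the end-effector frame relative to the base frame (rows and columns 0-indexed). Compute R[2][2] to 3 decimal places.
End-effector z-axis (col 2 of R) = (-0.0000,0.0000,1.0000)
R[2][2] = 1.0000

1.000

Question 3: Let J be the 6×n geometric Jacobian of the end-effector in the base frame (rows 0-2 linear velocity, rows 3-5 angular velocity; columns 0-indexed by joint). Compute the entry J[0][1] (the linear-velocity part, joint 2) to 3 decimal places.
-2.165

axis z_1 = (0.5000,0.8660,0.0000); lever o_n−o_1 = (7.5179,8.3612,-2.5000)
cross product → J_v[:, 1] = (-2.1651,1.2500,-2.3301)
J_ω[:, 1] = z_1
entry J[0][1] = -2.1651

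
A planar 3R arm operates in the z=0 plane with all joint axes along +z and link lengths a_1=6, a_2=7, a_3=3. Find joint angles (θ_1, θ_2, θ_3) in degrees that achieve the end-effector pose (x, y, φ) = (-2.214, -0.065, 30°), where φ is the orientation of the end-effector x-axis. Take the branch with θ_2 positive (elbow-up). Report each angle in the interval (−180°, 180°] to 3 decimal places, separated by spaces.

wrist centre = target − a_3·(cos φ, sin φ) = (-4.8121, -1.5650)
cos θ_2 = (25.6053−6²−7²)/(2·6·7) = -0.7071; θ_2 = 134.9978° (elbow-up)
β = atan2(-1.5650,-4.8121) = -161.9843°; ψ = atan2(4.9499,1.0504) = 78.0188°
θ_1 = β − ψ = -240.0031°
θ_3 = φ − θ_1 − θ_2 = 135.0053° (wrapped to (-180°,180°])

119.997 134.998 135.005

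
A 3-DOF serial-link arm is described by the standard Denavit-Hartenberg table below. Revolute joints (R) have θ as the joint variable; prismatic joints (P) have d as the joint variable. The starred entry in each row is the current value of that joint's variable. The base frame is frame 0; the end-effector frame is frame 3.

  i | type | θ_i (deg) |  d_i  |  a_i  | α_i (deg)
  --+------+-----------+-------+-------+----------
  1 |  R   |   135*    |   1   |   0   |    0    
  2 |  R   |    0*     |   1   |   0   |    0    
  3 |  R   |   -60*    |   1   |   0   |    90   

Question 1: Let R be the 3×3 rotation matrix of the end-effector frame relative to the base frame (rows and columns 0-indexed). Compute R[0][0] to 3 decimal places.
End-effector x-axis (col 0 of R) = (0.2588,0.9659,0.0000)
R[0][0] = 0.2588

0.259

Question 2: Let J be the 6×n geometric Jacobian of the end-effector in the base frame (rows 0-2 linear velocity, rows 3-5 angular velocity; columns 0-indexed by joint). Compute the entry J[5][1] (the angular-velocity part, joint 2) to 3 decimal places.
1.000

axis z_1 = (0.0000,0.0000,1.0000); lever o_n−o_1 = (0.0000,0.0000,2.0000)
cross product → J_v[:, 1] = (0.0000,0.0000,0.0000)
J_ω[:, 1] = z_1
entry J[5][1] = 1.0000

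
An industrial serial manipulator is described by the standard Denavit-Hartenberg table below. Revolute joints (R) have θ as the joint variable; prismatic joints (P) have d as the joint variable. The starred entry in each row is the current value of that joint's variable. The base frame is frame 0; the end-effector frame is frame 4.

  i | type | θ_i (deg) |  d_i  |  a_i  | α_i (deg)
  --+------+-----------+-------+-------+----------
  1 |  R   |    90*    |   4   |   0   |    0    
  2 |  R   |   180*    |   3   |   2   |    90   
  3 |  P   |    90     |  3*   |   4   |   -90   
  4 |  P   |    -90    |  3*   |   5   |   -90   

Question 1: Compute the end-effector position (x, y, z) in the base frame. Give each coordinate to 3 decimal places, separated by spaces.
after link 1: o_1 = (0.0000, 0.0000, 4.0000)
after link 2: o_2 = (-0.0000, -2.0000, 7.0000)
after link 3: o_3 = (-3.0000, -2.0000, 11.0000)
after link 4: o_4 = (-8.0000, 1.0000, 11.0000)

-8.000 1.000 11.000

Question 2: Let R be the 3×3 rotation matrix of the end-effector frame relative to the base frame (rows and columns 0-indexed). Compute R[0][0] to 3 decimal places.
-1.000

End-effector x-axis (col 0 of R) = (-1.0000,0.0000,0.0000)
R[0][0] = -1.0000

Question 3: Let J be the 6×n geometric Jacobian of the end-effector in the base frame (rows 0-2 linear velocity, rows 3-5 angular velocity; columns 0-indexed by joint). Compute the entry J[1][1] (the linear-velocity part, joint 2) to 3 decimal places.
-8.000

axis z_1 = (0.0000,0.0000,1.0000); lever o_n−o_1 = (-8.0000,1.0000,7.0000)
cross product → J_v[:, 1] = (-1.0000,-8.0000,0.0000)
J_ω[:, 1] = z_1
entry J[1][1] = -8.0000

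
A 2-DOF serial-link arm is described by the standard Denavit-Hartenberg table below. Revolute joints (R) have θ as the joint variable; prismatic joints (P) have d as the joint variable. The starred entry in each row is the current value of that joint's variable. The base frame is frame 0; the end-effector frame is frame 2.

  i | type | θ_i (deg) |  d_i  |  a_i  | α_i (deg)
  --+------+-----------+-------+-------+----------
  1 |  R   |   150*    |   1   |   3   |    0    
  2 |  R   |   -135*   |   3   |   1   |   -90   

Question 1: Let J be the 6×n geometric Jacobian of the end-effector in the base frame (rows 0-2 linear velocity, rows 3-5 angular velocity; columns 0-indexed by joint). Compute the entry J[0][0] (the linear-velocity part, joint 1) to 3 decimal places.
axis z_0 = ẑ; lever o_n−o_0 = (-1.6322,1.7588,4.0000)
cross product → J_v[:, 0] = (-1.7588,-1.6322,0.0000)
J_ω[:, 0] = z_0
entry J[0][0] = -1.7588

-1.759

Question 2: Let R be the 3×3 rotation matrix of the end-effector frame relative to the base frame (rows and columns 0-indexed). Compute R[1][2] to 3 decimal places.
End-effector z-axis (col 2 of R) = (-0.2588,0.9659,0.0000)
R[1][2] = 0.9659

0.966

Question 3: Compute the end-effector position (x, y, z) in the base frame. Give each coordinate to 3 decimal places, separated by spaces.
-1.632 1.759 4.000

after link 1: o_1 = (-2.5981, 1.5000, 1.0000)
after link 2: o_2 = (-1.6322, 1.7588, 4.0000)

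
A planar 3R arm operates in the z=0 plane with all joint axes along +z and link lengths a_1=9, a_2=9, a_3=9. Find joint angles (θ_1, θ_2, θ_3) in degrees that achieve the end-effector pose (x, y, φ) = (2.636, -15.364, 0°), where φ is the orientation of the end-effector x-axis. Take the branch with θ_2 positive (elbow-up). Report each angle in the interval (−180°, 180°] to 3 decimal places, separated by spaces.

wrist centre = target − a_3·(cos φ, sin φ) = (-6.3640, -15.3640)
cos θ_2 = (276.5530−9²−9²)/(2·9·9) = 0.7071; θ_2 = 44.9992° (elbow-up)
β = atan2(-15.3640,-6.3640) = -112.5001°; ψ = atan2(6.3639,15.3641) = 22.4996°
θ_1 = β − ψ = -134.9996°
θ_3 = φ − θ_1 − θ_2 = 90.0005° (wrapped to (-180°,180°])

-135.000 44.999 90.000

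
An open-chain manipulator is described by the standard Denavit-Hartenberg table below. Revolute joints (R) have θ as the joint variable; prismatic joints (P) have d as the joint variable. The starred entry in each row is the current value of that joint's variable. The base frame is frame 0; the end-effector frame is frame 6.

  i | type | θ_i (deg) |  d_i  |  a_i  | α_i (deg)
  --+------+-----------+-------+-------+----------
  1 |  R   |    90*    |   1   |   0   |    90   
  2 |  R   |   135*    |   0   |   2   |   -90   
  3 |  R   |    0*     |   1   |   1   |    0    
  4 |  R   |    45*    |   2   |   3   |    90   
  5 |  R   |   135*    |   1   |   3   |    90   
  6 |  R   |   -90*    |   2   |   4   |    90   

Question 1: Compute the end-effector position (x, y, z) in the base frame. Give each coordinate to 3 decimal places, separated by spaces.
-3.743 -6.389 -1.854

after link 1: o_1 = (0.0000, 0.0000, 1.0000)
after link 2: o_2 = (-0.0000, -1.4142, 2.4142)
after link 3: o_3 = (-0.0000, -2.8284, 2.4142)
after link 4: o_4 = (-2.1213, -5.7426, 2.5000)
after link 5: o_5 = (0.0858, -6.6820, 0.4393)
after link 6: o_6 = (-3.7426, -6.3891, -1.8536)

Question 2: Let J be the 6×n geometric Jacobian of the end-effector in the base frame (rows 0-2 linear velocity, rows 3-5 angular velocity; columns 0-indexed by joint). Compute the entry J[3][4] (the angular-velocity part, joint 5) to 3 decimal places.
0.707

axis z_4 = (0.7071,-0.5000,0.5000); lever o_n−o_4 = (-1.6213,-0.6464,-4.3536)
cross product → J_v[:, 4] = (2.5000,2.2678,-1.2678)
J_ω[:, 4] = z_4
entry J[3][4] = 0.7071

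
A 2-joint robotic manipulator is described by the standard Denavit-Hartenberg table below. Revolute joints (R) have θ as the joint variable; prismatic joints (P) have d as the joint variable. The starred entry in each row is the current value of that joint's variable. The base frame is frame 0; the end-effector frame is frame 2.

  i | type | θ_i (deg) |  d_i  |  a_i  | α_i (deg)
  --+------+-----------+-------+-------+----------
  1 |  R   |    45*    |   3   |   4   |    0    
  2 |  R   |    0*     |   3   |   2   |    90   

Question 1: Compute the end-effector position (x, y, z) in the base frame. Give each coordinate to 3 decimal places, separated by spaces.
after link 1: o_1 = (2.8284, 2.8284, 3.0000)
after link 2: o_2 = (4.2426, 4.2426, 6.0000)

4.243 4.243 6.000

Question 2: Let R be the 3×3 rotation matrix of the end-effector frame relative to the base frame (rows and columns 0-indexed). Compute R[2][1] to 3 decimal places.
End-effector y-axis (col 1 of R) = (-0.0000,0.0000,1.0000)
R[2][1] = 1.0000

1.000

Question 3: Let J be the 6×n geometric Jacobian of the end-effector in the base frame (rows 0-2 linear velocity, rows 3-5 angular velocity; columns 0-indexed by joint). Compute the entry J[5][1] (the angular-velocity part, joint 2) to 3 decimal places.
1.000

axis z_1 = (0.0000,0.0000,1.0000); lever o_n−o_1 = (1.4142,1.4142,3.0000)
cross product → J_v[:, 1] = (-1.4142,1.4142,0.0000)
J_ω[:, 1] = z_1
entry J[5][1] = 1.0000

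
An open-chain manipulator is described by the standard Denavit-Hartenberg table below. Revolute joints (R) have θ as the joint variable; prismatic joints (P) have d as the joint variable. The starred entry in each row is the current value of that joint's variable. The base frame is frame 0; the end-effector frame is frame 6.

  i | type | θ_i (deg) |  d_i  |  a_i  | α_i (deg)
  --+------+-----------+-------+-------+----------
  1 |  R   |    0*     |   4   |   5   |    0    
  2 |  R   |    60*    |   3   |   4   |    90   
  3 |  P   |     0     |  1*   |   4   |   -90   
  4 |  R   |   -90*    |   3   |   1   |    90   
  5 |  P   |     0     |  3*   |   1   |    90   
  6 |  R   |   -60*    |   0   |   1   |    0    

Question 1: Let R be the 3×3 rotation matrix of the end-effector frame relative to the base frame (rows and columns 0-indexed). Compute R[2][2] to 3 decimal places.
End-effector z-axis (col 2 of R) = (-0.0000,-0.0000,-1.0000)
R[2][2] = -1.0000

-1.000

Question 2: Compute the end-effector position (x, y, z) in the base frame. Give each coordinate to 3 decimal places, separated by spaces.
after link 1: o_1 = (5.0000, 0.0000, 4.0000)
after link 2: o_2 = (7.0000, 3.4641, 7.0000)
after link 3: o_3 = (9.8660, 6.4282, 7.0000)
after link 4: o_4 = (10.7321, 5.9282, 10.0000)
after link 5: o_5 = (10.0981, 2.8301, 10.0000)
after link 6: o_6 = (10.9641, 3.3301, 10.0000)

10.964 3.330 10.000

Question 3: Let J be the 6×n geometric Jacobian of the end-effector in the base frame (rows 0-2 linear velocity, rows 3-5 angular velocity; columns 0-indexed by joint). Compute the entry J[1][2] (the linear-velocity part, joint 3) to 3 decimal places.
prismatic axis z_2 = (0.8660,-0.5000,0.0000)
J_v[:, 2] = z_2; J_ω[:, 2] = (0,0,0)
entry J[1][2] = -0.5000

-0.500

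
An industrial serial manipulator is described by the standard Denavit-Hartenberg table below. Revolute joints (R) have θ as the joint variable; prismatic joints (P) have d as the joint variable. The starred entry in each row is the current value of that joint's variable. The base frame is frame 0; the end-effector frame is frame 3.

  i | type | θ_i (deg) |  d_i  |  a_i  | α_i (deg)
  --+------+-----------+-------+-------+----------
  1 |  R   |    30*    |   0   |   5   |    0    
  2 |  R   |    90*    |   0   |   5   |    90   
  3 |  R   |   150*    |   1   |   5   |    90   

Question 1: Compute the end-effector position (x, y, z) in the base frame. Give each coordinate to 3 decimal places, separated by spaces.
after link 1: o_1 = (4.3301, 2.5000, 0.0000)
after link 2: o_2 = (1.8301, 6.8301, 0.0000)
after link 3: o_3 = (4.8612, 3.5801, 2.5000)

4.861 3.580 2.500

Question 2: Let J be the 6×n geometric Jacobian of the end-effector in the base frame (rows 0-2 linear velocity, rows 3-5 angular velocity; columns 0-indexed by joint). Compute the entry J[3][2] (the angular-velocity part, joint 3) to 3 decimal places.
0.866

axis z_2 = (0.8660,0.5000,0.0000); lever o_n−o_2 = (3.0311,-3.2500,2.5000)
cross product → J_v[:, 2] = (1.2500,-2.1651,-4.3301)
J_ω[:, 2] = z_2
entry J[3][2] = 0.8660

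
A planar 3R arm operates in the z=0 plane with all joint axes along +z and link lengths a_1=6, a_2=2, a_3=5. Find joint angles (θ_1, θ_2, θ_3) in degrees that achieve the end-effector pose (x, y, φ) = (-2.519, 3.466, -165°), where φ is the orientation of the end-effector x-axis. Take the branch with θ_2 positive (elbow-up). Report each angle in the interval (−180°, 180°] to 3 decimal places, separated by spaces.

45.001 120.007 29.992

wrist centre = target − a_3·(cos φ, sin φ) = (2.3106, 4.7601)
cos θ_2 = (27.9975−6²−2²)/(2·6·2) = -0.5001; θ_2 = 120.0069° (elbow-up)
β = atan2(4.7601,2.3106) = 64.1073°; ψ = atan2(1.7319,4.9998) = 19.1061°
θ_1 = β − ψ = 45.0012°
θ_3 = φ − θ_1 − θ_2 = 29.9920° (wrapped to (-180°,180°])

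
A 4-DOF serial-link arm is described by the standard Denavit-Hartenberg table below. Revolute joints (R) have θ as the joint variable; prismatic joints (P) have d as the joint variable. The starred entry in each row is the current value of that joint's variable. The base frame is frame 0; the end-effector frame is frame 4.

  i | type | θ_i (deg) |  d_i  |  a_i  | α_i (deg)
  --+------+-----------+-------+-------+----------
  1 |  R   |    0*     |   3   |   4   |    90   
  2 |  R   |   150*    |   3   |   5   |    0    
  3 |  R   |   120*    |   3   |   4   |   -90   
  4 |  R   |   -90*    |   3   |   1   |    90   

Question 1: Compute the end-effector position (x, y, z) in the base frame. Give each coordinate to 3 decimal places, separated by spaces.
after link 1: o_1 = (4.0000, 0.0000, 3.0000)
after link 2: o_2 = (-0.3301, -3.0000, 5.5000)
after link 3: o_3 = (-0.3301, -6.0000, 1.5000)
after link 4: o_4 = (2.6699, -7.0000, 1.5000)

2.670 -7.000 1.500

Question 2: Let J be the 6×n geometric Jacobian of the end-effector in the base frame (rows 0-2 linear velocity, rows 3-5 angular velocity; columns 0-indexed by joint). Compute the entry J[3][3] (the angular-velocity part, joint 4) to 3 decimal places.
axis z_3 = (1.0000,-0.0000,-0.0000); lever o_n−o_3 = (3.0000,-1.0000,-0.0000)
cross product → J_v[:, 3] = (-0.0000,-0.0000,-1.0000)
J_ω[:, 3] = z_3
entry J[3][3] = 1.0000

1.000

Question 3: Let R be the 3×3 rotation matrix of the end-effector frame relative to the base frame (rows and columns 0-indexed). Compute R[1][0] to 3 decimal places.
-1.000

End-effector x-axis (col 0 of R) = (-0.0000,-1.0000,0.0000)
R[1][0] = -1.0000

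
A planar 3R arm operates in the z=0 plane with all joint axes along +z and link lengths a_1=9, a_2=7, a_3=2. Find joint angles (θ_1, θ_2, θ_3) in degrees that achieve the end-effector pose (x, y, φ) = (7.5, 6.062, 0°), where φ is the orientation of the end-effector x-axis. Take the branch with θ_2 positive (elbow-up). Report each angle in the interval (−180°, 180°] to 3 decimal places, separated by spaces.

wrist centre = target − a_3·(cos φ, sin φ) = (5.5000, 6.0620)
cos θ_2 = (66.9978−9²−7²)/(2·9·7) = -0.5000; θ_2 = 120.0011° (elbow-up)
β = atan2(6.0620,5.5000) = 47.7828°; ψ = atan2(6.0621,5.4999) = 47.7839°
θ_1 = β − ψ = -0.0011°
θ_3 = φ − θ_1 − θ_2 = -120.0000° (wrapped to (-180°,180°])

-0.001 120.001 -120.000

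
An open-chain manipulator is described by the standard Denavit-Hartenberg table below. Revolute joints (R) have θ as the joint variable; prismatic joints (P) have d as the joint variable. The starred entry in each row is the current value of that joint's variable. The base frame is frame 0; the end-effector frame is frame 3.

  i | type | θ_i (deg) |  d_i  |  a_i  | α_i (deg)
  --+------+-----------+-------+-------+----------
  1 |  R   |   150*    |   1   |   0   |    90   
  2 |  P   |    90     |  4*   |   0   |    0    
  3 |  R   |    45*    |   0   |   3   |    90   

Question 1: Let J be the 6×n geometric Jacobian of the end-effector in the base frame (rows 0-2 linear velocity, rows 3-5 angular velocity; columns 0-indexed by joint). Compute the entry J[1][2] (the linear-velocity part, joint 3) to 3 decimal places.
axis z_2 = (0.5000,0.8660,0.0000); lever o_n−o_2 = (1.8371,-1.0607,2.1213)
cross product → J_v[:, 2] = (1.8371,-1.0607,-2.1213)
J_ω[:, 2] = z_2
entry J[1][2] = -1.0607

-1.061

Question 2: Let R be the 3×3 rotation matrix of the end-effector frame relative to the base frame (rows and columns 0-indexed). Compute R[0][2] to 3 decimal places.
End-effector z-axis (col 2 of R) = (-0.6124,0.3536,0.7071)
R[0][2] = -0.6124

-0.612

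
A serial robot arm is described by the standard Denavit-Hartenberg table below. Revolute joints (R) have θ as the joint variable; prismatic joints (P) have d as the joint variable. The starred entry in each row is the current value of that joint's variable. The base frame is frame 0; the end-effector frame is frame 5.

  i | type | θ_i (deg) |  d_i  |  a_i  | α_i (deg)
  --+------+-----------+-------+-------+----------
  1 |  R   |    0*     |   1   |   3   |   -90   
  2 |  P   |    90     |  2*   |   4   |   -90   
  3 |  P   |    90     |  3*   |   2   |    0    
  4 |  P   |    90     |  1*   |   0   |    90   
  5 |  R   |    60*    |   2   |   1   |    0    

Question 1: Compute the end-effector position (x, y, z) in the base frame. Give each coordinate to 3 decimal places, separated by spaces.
after link 1: o_1 = (3.0000, 0.0000, 1.0000)
after link 2: o_2 = (3.0000, 2.0000, -3.0000)
after link 3: o_3 = (0.0000, 0.0000, -3.0000)
after link 4: o_4 = (-1.0000, 0.0000, -3.0000)
after link 5: o_5 = (-1.8660, -2.0000, -2.5000)

-1.866 -2.000 -2.500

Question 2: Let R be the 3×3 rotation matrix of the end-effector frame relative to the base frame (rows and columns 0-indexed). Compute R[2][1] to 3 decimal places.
End-effector y-axis (col 1 of R) = (-0.5000,0.0000,-0.8660)
R[2][1] = -0.8660

-0.866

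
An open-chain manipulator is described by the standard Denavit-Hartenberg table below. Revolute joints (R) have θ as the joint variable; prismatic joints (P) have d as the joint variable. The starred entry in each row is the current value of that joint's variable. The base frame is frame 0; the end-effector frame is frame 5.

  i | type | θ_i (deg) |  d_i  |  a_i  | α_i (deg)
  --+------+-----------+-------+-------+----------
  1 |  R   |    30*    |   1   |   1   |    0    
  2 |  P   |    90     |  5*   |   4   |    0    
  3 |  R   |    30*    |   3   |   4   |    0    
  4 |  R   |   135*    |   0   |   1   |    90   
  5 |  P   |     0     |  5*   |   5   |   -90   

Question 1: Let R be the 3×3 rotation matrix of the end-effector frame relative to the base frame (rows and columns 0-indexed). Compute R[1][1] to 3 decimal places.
End-effector y-axis (col 1 of R) = (0.9659,0.2588,0.0000)
R[1][1] = 0.2588

0.259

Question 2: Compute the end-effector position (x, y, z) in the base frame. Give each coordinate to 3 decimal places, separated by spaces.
after link 1: o_1 = (0.8660, 0.5000, 1.0000)
after link 2: o_2 = (-1.1340, 3.9641, 6.0000)
after link 3: o_3 = (-4.5981, 5.9641, 9.0000)
after link 4: o_4 = (-4.3393, 4.9982, 9.0000)
after link 5: o_5 = (-7.8748, -1.1255, 9.0000)

-7.875 -1.126 9.000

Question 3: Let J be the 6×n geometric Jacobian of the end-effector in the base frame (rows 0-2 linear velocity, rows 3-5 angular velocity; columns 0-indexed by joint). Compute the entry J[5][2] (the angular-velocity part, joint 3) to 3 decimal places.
axis z_2 = (0.0000,0.0000,1.0000); lever o_n−o_2 = (-6.7408,-5.0897,3.0000)
cross product → J_v[:, 2] = (5.0897,-6.7408,0.0000)
J_ω[:, 2] = z_2
entry J[5][2] = 1.0000

1.000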